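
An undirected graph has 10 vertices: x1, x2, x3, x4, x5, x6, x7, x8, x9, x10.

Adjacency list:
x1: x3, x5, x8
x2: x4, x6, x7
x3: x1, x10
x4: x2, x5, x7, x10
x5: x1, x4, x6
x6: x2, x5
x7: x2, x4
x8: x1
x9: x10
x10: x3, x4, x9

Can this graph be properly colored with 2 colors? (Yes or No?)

x2, x4, x7 are pairwise adjacent, so at least 3 colors are needed.
So 2 colors are not enough.

No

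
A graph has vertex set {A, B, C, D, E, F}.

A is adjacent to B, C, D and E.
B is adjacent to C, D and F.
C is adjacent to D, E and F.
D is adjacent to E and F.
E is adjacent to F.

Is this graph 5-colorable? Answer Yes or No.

Yes

The chromatic number is 4. A, B, C, D are mutually adjacent (a clique of size 4), so at least 4 colors are needed.
4 colors suffice: A=yellow, B=green, C=blue, D=red, E=green, F=yellow.
Since 5 ≥ 4, a proper 5-coloring certainly exists.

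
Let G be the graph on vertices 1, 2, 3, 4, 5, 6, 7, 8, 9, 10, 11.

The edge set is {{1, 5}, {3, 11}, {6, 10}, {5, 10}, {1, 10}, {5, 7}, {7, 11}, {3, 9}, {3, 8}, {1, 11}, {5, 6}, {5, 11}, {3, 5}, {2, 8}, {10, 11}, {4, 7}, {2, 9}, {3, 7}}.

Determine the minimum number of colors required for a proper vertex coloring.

3, 5, 7, 11 form a clique, so at least 4 colors are needed.
4 colors suffice: color a → {4, 5, 8, 9}; color b → {2, 3, 10}; color c → {6, 11}; color d → {1, 7}. Every edge joins two different colors.

4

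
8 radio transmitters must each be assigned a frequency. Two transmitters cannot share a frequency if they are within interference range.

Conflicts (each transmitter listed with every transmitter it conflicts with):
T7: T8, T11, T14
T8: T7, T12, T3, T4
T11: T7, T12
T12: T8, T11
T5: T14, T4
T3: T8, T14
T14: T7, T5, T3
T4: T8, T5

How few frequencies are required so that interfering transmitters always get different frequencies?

The cycle T5-T14-T7-T8-T4-T5 has odd length 5, so it cannot be 2-colored; at least 3 frequencies are needed.
3 frequencies suffice: frequency 1 → {T8, T11, T14}; frequency 2 → {T7, T12, T5, T3}; frequency 3 → {T4}. No two conflicting transmitters share a frequency.

3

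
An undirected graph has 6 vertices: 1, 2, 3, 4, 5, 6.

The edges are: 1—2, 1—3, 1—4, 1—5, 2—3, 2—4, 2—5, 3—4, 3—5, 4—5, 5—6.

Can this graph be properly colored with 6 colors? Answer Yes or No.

The chromatic number is 5. 1, 2, 3, 4, 5 are mutually adjacent (a clique of size 5), so at least 5 colors are needed.
5 colors suffice: color a → {5}; color b → {2, 6}; color c → {4}; color d → {1}; color e → {3}.
Since 6 ≥ 5, a proper 6-coloring certainly exists.

Yes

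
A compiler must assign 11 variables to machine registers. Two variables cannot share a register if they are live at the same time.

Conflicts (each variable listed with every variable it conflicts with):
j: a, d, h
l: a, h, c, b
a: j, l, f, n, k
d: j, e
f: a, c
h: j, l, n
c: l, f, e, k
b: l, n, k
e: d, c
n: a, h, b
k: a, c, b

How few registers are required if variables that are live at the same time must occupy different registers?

2

l and a conflict, so at least 2 registers are needed.
2 registers suffice: j=2, l=2, a=1, d=1, f=2, h=1, c=1, b=1, e=2, n=2, k=2. Every pair that conflicts lands in different registers.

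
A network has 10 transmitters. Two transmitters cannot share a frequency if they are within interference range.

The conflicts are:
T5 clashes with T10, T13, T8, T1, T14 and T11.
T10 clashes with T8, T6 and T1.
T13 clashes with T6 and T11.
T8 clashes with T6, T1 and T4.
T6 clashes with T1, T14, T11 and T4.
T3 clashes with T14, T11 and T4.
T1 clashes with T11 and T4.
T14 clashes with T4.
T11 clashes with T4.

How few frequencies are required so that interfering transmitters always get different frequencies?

T6, T1, T11, T4 are mutually in conflict, so at least 4 frequencies are needed.
4 frequencies suffice: frequency 1 → {T5, T6, T3}; frequency 2 → {T8, T14, T11}; frequency 3 → {T10, T13, T4}; frequency 4 → {T1}. Every pair that conflicts lands in different frequencies.

4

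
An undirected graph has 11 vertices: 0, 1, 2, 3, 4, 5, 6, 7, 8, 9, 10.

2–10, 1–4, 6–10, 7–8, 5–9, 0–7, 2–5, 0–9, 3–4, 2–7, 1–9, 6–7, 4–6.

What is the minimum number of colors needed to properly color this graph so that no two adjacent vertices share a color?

3

The cycle 7-0-9-5-2-7 has odd length 5, so it cannot be 2-colored; at least 3 colors are needed.
3 colors suffice: color a → {4, 7, 9, 10}; color b → {0, 1, 2, 3, 6, 8}; color c → {5}. No two adjacent vertices share a color.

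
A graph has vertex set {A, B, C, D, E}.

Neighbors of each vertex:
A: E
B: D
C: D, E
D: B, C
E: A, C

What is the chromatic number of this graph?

C and E are adjacent, so at least 2 colors are needed.
One proper 2-coloring: A=2, B=2, C=2, D=1, E=1. No two adjacent vertices share a color.

2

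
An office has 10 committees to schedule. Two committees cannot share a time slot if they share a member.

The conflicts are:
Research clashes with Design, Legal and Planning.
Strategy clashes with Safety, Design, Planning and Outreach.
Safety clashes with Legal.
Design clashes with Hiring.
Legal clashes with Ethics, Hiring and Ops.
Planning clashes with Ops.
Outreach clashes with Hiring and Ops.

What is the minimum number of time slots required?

The cycle Legal-Ops-Outreach-Strategy-Safety-Legal has odd length 5, so it cannot be 2-colored; at least 3 time slots are needed.
3 time slots suffice: Research=3, Strategy=1, Safety=2, Design=2, Legal=1, Planning=2, Ethics=2, Outreach=2, Hiring=3, Ops=3. Each listed conflict is separated.

3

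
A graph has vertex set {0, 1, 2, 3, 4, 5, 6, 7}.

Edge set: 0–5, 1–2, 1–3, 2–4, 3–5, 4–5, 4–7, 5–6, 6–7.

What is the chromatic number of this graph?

The cycle 5-3-1-2-4-5 has odd length 5, so it cannot be 2-colored; at least 3 colors are needed.
3 colors suffice: color red → {1, 5, 7}; color blue → {0, 3, 4, 6}; color green → {2}. Each edge has distinct colors on its endpoints.

3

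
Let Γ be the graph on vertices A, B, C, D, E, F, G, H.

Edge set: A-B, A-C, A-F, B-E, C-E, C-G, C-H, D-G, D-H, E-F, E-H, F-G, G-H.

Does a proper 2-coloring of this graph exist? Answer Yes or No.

No

C, E, H are pairwise adjacent, so at least 3 colors are needed.
So 2 colors are not enough.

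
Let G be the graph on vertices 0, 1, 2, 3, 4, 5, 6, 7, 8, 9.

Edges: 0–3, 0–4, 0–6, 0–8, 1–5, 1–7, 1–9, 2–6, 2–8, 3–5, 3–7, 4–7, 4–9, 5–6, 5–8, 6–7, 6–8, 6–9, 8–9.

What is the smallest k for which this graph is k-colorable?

5, 6, 8 are pairwise adjacent, so at least 3 colors are needed.
3 colors suffice: color red → {1, 3, 4, 6}; color blue → {7, 8}; color green → {0, 2, 5, 9}. Each edge has distinct colors on its endpoints.

3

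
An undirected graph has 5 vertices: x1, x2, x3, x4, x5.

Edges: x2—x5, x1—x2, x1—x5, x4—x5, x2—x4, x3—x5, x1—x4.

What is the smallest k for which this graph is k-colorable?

x1, x2, x4, x5 are mutually adjacent (a clique of size 4), so at least 4 colors are needed.
4 colors suffice: color 1 → {x5}; color 2 → {x1, x3}; color 3 → {x4}; color 4 → {x2}. Each edge has distinct colors on its endpoints.

4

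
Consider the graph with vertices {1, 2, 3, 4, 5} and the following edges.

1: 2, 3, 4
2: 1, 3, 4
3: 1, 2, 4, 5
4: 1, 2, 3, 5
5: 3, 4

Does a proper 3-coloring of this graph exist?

1, 2, 3, 4 form a clique, so at least 4 colors are needed.
So 3 colors are not enough.

No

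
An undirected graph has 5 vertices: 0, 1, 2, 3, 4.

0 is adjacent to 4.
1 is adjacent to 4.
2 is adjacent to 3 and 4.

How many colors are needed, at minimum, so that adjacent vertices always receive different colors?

0 and 4 are adjacent, so at least 2 colors are needed.
2 colors suffice: color a → {3, 4}; color b → {0, 1, 2}. Every edge joins two different colors.

2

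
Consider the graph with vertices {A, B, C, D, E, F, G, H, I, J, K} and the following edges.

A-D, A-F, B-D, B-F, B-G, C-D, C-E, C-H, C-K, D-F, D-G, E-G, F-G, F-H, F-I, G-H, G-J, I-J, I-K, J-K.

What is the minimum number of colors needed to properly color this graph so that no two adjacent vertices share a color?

4

B, D, F, G are mutually adjacent (a clique of size 4), so at least 4 colors are needed.
A valid assignment using 4 colors: A=blue, B=yellow, C=red, D=green, E=green, F=red, G=blue, H=green, I=green, J=red, K=blue. No two adjacent vertices share a color.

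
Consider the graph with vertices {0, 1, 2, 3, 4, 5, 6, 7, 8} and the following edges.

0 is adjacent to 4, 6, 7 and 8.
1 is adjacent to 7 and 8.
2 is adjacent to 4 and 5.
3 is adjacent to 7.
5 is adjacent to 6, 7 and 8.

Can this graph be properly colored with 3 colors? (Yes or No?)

The chromatic number is 3. The cycle 0-8-5-2-4-0 has odd length 5, so it cannot be 2-colored; at least 3 colors are needed.
3 colors suffice: 0=red, 1=red, 2=green, 3=red, 4=blue, 5=red, 6=blue, 7=blue, 8=blue.
That is already a proper 3-coloring.

Yes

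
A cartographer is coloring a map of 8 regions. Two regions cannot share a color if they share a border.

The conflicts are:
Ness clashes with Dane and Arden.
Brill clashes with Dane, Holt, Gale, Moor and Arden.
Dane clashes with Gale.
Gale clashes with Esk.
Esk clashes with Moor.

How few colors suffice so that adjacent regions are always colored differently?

3

Brill, Dane, Gale pairwise conflict, so at least 3 colors are needed.
3 colors suffice: color 1 → {Ness, Brill, Esk}; color 2 → {Holt, Gale, Moor, Arden}; color 3 → {Dane}. Each listed conflict is separated.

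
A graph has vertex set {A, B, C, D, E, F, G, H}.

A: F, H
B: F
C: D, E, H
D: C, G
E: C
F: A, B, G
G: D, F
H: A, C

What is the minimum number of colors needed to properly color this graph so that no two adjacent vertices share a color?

2

C and E are adjacent, so at least 2 colors are needed.
One proper 2-coloring: A=1, B=1, C=1, D=2, E=2, F=2, G=1, H=2. Each edge has distinct colors on its endpoints.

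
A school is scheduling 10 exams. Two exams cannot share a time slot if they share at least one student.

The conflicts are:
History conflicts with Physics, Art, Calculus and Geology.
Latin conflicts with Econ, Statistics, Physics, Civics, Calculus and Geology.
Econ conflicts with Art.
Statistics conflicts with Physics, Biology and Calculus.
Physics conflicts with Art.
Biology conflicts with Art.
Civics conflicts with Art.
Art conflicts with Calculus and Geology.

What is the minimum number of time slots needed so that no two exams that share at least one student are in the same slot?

3

Latin, Statistics, Calculus pairwise conflict, so at least 3 time slots are needed.
3 time slots suffice: time slot 1 → {Latin, Art}; time slot 2 → {Econ, Physics, Biology, Civics, Calculus, Geology}; time slot 3 → {History, Statistics}. Each listed conflict is separated.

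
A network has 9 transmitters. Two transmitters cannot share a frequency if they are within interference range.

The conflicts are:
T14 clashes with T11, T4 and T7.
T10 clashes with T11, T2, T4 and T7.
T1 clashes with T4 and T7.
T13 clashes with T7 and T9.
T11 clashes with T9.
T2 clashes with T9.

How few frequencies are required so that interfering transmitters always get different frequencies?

3

The cycle T13-T7-T14-T11-T9-T13 has odd length 5, so it cannot be 2-colored; at least 3 frequencies are needed.
3 frequencies suffice: frequency 1 → {T11, T2, T4, T7}; frequency 2 → {T14, T10, T1, T9}; frequency 3 → {T13}. No two conflicting transmitters share a frequency.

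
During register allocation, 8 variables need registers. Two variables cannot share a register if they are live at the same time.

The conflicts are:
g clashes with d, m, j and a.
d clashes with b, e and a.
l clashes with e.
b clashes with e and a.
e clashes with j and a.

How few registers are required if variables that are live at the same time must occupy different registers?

d, b, e, a all conflict with each other, so at least 4 registers are needed.
A valid assignment using 4 registers: g=1, d=3, m=2, l=2, b=4, e=1, j=2, a=2. Each listed conflict is separated.

4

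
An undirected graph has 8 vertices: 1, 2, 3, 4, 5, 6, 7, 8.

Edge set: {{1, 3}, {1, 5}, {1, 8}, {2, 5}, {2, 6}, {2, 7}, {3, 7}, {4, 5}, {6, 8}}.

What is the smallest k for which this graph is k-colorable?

The cycle 1-5-2-7-3-1 has odd length 5, so it cannot be 2-colored; at least 3 colors are needed.
3 colors suffice: 1=a, 2=a, 3=b, 4=a, 5=b, 6=b, 7=c, 8=c. Each edge has distinct colors on its endpoints.

3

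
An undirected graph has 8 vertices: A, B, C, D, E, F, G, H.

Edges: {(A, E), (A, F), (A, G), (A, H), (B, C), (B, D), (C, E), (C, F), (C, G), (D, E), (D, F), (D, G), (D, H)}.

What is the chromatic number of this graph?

2

C and G are adjacent, so at least 2 colors are needed.
A valid assignment using 2 colors: A=1, B=2, C=1, D=1, E=2, F=2, G=2, H=2. Each edge has distinct colors on its endpoints.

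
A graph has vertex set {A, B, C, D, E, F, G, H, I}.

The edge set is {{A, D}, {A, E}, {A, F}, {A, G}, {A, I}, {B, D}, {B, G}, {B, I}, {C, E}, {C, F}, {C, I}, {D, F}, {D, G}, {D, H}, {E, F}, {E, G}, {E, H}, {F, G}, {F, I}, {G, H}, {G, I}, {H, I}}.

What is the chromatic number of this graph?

4

A, F, G, I are pairwise adjacent (a clique of size 4), so at least 4 colors are needed.
One proper 4-coloring: A=4, B=2, C=1, D=3, E=3, F=2, G=1, H=2, I=3. Each edge has distinct colors on its endpoints.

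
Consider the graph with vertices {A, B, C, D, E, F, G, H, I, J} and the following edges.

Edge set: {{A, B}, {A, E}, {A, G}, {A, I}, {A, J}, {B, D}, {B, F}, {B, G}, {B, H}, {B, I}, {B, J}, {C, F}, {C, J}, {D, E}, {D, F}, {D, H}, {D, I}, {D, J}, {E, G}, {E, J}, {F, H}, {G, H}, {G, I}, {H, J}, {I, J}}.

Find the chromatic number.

4

B, D, I, J are mutually adjacent (a clique of size 4), so at least 4 colors are needed.
A valid assignment using 4 colors: A=green, B=red, C=red, D=green, E=red, F=blue, G=blue, H=yellow, I=yellow, J=blue. Every edge joins two different colors.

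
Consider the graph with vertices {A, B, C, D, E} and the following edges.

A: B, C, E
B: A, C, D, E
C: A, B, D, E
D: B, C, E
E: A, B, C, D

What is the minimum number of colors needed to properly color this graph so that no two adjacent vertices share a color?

A, B, C, E form a clique, so at least 4 colors are needed.
A valid assignment using 4 colors: A=4, B=3, C=1, D=4, E=2. No two adjacent vertices share a color.

4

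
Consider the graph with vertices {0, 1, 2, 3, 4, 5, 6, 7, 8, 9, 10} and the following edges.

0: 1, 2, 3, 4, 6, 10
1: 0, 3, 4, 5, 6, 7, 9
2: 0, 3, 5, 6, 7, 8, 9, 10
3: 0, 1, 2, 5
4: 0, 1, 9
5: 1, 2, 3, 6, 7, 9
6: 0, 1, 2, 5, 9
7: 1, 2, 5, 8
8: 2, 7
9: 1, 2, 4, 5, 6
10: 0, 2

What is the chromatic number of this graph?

2, 5, 6, 9 are pairwise adjacent (a clique of size 4), so at least 4 colors are needed.
A valid assignment using 4 colors: 0=blue, 1=red, 2=red, 3=green, 4=green, 5=blue, 6=green, 7=green, 8=blue, 9=yellow, 10=green. Each edge has distinct colors on its endpoints.

4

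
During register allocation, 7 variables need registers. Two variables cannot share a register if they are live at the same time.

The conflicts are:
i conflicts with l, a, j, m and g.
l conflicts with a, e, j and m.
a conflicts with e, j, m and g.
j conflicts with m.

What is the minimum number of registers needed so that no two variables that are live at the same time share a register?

i, l, a, j, m pairwise conflict, so at least 5 registers are needed.
Using 5 registers: i=2, l=3, a=1, e=2, j=4, m=5, g=3. Each listed conflict is separated.

5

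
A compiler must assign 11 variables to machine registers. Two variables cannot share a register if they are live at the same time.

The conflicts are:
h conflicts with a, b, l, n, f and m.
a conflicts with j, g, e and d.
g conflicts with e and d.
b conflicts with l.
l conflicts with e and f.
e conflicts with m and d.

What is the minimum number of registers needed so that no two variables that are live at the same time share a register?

a, g, e, d pairwise conflict, so at least 4 registers are needed.
4 registers suffice: register 1 → {h, j, e}; register 2 → {a, l, n, m}; register 3 → {g, b, f}; register 4 → {d}. Each listed conflict is separated.

4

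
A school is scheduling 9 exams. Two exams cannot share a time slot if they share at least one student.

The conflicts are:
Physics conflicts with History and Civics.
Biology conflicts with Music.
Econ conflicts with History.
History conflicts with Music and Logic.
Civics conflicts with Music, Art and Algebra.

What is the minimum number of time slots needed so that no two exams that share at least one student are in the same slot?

Civics and Art conflict, so at least 2 time slots are needed.
2 time slots suffice: time slot 1 → {Biology, History, Civics}; time slot 2 → {Physics, Econ, Music, Logic, Art, Algebra}. No two conflicting exams share a time slot.

2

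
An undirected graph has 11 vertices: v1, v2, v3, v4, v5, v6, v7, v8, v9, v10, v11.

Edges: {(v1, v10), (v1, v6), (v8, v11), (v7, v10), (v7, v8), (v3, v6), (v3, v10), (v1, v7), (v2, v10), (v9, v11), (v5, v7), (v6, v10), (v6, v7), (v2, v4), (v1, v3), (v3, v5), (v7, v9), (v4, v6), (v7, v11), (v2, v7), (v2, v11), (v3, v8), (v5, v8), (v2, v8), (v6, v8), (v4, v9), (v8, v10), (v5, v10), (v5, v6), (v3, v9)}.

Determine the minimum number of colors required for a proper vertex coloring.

v3, v5, v6, v8, v10 are pairwise adjacent (a clique of size 5), so at least 5 colors are needed.
5 colors suffice: color 1 → {v3, v4, v7}; color 2 → {v2, v6, v9}; color 3 → {v10, v11}; color 4 → {v1, v8}; color 5 → {v5}. Each edge has distinct colors on its endpoints.

5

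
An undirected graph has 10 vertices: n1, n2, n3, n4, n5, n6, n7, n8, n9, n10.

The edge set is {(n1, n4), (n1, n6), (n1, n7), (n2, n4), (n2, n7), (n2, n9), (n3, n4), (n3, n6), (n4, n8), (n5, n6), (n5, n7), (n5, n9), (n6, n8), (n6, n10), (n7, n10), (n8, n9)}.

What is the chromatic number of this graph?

2

n3 and n4 are adjacent, so at least 2 colors are needed.
A valid assignment using 2 colors: n1=2, n2=2, n3=2, n4=1, n5=2, n6=1, n7=1, n8=2, n9=1, n10=2. No two adjacent vertices share a color.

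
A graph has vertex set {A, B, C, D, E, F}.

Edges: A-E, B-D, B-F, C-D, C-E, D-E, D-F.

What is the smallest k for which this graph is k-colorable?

C, D, E are mutually adjacent, so at least 3 colors are needed.
3 colors suffice: color red → {A, D}; color blue → {E, F}; color green → {B, C}. Each edge has distinct colors on its endpoints.

3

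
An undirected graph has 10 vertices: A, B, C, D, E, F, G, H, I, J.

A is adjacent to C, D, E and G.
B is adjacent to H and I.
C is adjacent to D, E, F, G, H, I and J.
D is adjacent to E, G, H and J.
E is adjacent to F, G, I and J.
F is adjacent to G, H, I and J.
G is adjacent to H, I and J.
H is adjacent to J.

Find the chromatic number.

5

C, E, F, G, I form a clique, so at least 5 colors are needed.
5 colors suffice: color 1 → {B, C}; color 2 → {G}; color 3 → {E, H}; color 4 → {D, F}; color 5 → {A, I, J}. Every edge joins two different colors.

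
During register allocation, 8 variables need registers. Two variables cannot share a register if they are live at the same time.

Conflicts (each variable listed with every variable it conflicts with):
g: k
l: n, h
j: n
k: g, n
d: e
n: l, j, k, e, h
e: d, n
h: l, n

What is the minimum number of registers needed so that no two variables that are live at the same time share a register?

3

l, n, h pairwise conflict, so at least 3 registers are needed.
A valid assignment using 3 registers: g=1, l=2, j=2, k=2, d=1, n=1, e=2, h=3. No two conflicting variables share a register.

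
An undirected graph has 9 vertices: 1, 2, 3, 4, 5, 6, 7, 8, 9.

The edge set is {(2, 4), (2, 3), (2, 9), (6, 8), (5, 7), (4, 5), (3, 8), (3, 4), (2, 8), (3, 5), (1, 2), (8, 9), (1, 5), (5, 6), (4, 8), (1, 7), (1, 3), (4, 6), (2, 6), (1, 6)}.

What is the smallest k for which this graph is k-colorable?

4

2, 4, 6, 8 are mutually adjacent (a clique of size 4), so at least 4 colors are needed.
4 colors suffice: color red → {2, 5}; color blue → {1, 4, 9}; color green → {3, 6, 7}; color yellow → {8}. No two adjacent vertices share a color.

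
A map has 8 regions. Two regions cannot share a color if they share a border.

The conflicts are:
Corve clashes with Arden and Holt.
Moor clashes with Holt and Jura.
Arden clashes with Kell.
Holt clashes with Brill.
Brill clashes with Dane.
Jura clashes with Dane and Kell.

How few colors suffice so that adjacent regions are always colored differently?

The cycle Holt-Brill-Dane-Jura-Moor-Holt has odd length 5, so it cannot be 2-colored; at least 3 colors are needed.
3 colors suffice: color 1 → {Arden, Holt, Jura}; color 2 → {Corve, Moor, Dane, Kell}; color 3 → {Brill}. No two conflicting regions share a color.

3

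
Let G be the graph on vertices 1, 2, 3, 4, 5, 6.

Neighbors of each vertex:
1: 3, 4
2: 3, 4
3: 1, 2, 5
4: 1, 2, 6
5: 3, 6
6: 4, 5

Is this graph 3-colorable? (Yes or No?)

Yes

The chromatic number is 3. The cycle 2-3-5-6-4-2 has odd length 5, so it cannot be 2-colored; at least 3 colors are needed.
3 colors suffice: color a → {3, 4}; color b → {1, 2, 5}; color c → {6}.
That is already a proper 3-coloring.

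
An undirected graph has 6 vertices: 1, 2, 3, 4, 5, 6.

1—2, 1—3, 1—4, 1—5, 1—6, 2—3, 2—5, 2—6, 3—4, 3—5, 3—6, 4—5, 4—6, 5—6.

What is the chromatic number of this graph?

5

1, 3, 4, 5, 6 are mutually adjacent (a clique of size 5), so at least 5 colors are needed.
5 colors suffice: color red → {5}; color blue → {1}; color green → {3}; color yellow → {6}; color purple → {2, 4}. Each edge has distinct colors on its endpoints.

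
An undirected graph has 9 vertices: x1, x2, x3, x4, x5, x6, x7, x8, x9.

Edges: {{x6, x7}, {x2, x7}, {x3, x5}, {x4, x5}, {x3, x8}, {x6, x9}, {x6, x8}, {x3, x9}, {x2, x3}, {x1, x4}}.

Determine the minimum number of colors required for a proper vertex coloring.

The cycle x2-x3-x8-x6-x7-x2 has odd length 5, so it cannot be 2-colored; at least 3 colors are needed.
3 colors suffice: color 1 → {x3, x4, x6}; color 2 → {x1, x5, x7, x8, x9}; color 3 → {x2}. Every edge joins two different colors.

3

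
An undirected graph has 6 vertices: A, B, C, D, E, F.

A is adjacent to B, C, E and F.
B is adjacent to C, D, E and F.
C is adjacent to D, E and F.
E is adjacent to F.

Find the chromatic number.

A, B, C, E, F are pairwise adjacent (a clique of size 5), so at least 5 colors are needed.
5 colors suffice: color 1 → {C}; color 2 → {B}; color 3 → {D, F}; color 4 → {A}; color 5 → {E}. Each edge has distinct colors on its endpoints.

5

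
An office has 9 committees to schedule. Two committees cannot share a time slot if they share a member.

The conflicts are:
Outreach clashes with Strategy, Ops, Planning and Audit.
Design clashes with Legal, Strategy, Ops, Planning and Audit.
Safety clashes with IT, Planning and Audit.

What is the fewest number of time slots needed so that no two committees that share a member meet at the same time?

2

Outreach and Ops conflict, so at least 2 time slots are needed.
2 time slots suffice: time slot 1 → {Outreach, Design, Safety}; time slot 2 → {Legal, Strategy, Ops, IT, Planning, Audit}. Every pair that conflicts lands in different time slots.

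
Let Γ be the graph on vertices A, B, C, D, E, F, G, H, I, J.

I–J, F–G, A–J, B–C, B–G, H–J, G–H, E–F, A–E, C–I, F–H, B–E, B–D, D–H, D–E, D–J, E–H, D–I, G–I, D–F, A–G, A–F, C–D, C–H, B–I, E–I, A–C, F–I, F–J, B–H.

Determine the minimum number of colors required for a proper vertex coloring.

4

D, F, H, J are pairwise adjacent (a clique of size 4), so at least 4 colors are needed.
A valid assignment using 4 colors: A=1, B=3, C=4, D=2, E=4, F=3, G=2, H=1, I=1, J=4. Every edge joins two different colors.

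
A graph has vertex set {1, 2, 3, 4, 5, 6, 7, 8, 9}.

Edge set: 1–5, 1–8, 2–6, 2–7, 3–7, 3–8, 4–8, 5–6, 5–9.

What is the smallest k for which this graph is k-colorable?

The cycle 7-3-8-1-5-6-2-7 has odd length 7, so it cannot be 2-colored; at least 3 colors are needed.
One proper 3-coloring: 1=b, 2=c, 3=b, 4=b, 5=a, 6=b, 7=a, 8=a, 9=b. Each edge has distinct colors on its endpoints.

3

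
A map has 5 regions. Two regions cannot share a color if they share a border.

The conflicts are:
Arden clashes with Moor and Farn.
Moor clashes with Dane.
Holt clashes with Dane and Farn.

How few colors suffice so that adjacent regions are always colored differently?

3

The cycle Holt-Farn-Arden-Moor-Dane-Holt has odd length 5, so it cannot be 2-colored; at least 3 colors are needed.
A valid assignment using 3 colors: Arden=1, Moor=2, Holt=3, Dane=1, Farn=2. No two conflicting regions share a color.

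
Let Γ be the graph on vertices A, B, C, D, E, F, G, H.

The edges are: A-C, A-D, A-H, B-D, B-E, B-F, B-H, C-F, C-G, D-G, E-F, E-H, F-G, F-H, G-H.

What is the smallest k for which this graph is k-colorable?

B, E, F, H are mutually adjacent (a clique of size 4), so at least 4 colors are needed.
4 colors suffice: A=2, B=3, C=1, D=1, E=4, F=2, G=3, H=1. Every edge joins two different colors.

4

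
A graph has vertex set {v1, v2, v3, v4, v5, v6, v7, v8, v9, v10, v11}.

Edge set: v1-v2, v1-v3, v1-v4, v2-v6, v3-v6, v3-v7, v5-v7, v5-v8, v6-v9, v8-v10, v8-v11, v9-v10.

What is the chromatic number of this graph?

The cycle v7-v5-v8-v10-v9-v6-v3-v7 has odd length 7, so it cannot be 2-colored; at least 3 colors are needed.
3 colors suffice: color 1 → {v1, v6, v7, v8}; color 2 → {v2, v3, v4, v5, v10, v11}; color 3 → {v9}. Every edge joins two different colors.

3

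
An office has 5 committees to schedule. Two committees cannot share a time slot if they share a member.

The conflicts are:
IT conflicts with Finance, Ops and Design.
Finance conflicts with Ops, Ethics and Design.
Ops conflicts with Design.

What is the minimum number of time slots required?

IT, Finance, Ops, Design pairwise conflict, so at least 4 time slots are needed.
A valid assignment using 4 time slots: IT=3, Finance=1, Ops=2, Ethics=2, Design=4. No two conflicting committees share a time slot.

4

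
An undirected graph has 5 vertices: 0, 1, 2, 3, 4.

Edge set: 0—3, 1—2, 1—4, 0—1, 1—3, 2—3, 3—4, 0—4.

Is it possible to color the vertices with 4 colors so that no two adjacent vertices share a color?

The chromatic number is 4. 0, 1, 3, 4 are mutually adjacent (a clique of size 4), so at least 4 colors are needed.
A valid assignment using 4 colors: 0=yellow, 1=blue, 2=green, 3=red, 4=green.
That is already a proper 4-coloring.

Yes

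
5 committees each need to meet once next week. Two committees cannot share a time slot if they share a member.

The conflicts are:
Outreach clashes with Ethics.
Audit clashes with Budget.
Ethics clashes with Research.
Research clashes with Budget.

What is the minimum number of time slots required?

2

Ethics and Research conflict, so at least 2 time slots are needed.
2 time slots suffice: time slot 1 → {Outreach, Audit, Research}; time slot 2 → {Ethics, Budget}. No two conflicting committees share a time slot.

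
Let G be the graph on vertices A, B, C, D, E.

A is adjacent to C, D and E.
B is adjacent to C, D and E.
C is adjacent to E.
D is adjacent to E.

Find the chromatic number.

A, C, E form a triangle, so at least 3 colors are needed.
A valid assignment using 3 colors: A=green, B=green, C=blue, D=blue, E=red. Each edge has distinct colors on its endpoints.

3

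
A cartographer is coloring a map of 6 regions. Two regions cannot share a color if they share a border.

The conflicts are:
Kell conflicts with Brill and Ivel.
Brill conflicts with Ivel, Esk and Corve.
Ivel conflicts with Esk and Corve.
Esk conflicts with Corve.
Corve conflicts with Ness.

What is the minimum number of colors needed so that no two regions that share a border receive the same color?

4

Brill, Ivel, Esk, Corve all conflict with each other, so at least 4 colors are needed.
One proper 4-coloring: Kell=2, Brill=3, Ivel=1, Esk=4, Corve=2, Ness=1. No two conflicting regions share a color.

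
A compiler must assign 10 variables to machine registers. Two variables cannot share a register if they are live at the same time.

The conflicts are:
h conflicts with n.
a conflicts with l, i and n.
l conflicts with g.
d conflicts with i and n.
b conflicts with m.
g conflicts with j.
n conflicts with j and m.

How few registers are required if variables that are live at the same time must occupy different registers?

3

The cycle l-a-n-j-g-l has odd length 5, so it cannot be 2-colored; at least 3 registers are needed.
3 registers suffice: h=2, a=2, l=3, d=2, b=1, i=1, g=1, n=1, j=2, m=2. No two conflicting variables share a register.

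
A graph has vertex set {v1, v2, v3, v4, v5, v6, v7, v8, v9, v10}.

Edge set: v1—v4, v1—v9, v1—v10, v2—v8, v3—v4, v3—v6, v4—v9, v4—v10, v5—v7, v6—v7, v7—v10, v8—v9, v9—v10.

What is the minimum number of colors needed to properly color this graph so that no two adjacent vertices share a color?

v1, v4, v9, v10 form a clique, so at least 4 colors are needed.
One proper 4-coloring: v1=4, v2=2, v3=1, v4=2, v5=1, v6=3, v7=2, v8=1, v9=3, v10=1. No two adjacent vertices share a color.

4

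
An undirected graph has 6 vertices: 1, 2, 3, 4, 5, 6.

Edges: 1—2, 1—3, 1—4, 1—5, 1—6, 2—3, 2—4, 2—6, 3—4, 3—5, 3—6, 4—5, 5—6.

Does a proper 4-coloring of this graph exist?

Yes

The chromatic number is 4. 1, 2, 3, 4 are mutually adjacent (a clique of size 4), so at least 4 colors are needed.
4 colors suffice: color a → {3}; color b → {1}; color c → {4, 6}; color d → {2, 5}.
That is already a proper 4-coloring.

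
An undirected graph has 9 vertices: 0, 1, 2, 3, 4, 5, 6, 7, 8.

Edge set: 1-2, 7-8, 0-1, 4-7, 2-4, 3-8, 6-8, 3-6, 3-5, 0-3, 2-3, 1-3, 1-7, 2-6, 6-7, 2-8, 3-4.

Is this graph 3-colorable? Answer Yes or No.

2, 3, 6, 8 are pairwise adjacent (a clique of size 4), so at least 4 colors are needed.
So 3 colors are not enough.

No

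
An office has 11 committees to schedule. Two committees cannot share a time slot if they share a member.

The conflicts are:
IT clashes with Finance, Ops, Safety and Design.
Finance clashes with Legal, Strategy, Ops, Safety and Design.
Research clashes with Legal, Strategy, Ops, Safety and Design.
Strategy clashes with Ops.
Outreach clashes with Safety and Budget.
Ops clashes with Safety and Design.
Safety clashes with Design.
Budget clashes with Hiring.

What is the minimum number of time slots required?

IT, Finance, Ops, Safety, Design all conflict with each other, so at least 5 time slots are needed.
A valid assignment using 5 time slots: IT=5, Finance=1, Research=1, Legal=2, Strategy=3, Outreach=1, Ops=2, Safety=3, Budget=2, Hiring=1, Design=4. No two conflicting committees share a time slot.

5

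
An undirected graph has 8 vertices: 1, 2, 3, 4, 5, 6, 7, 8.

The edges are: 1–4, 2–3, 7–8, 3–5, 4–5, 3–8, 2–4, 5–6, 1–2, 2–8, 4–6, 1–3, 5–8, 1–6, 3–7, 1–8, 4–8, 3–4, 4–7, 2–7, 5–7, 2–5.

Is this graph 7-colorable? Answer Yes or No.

The chromatic number is 6. 2, 3, 4, 5, 7, 8 form a clique, so at least 6 colors are needed.
One proper 6-coloring: 1=blue, 2=green, 3=purple, 4=red, 5=blue, 6=green, 7=orange, 8=yellow.
Since 7 ≥ 6, a proper 7-coloring certainly exists.

Yes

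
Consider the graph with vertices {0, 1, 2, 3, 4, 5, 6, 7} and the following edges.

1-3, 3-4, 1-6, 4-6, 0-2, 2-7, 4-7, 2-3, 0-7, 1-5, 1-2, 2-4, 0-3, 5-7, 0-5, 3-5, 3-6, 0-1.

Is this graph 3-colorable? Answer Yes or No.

0, 1, 2, 3 are mutually adjacent (a clique of size 4), so at least 4 colors are needed.
So 3 colors are not enough.

No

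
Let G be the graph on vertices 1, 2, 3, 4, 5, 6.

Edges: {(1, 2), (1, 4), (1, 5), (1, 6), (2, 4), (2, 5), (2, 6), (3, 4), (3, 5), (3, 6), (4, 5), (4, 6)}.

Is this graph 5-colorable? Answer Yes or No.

The chromatic number is 4. 1, 2, 4, 5 form a clique, so at least 4 colors are needed.
4 colors suffice: color red → {4}; color blue → {2, 3}; color green → {5, 6}; color yellow → {1}.
Since 5 ≥ 4, a proper 5-coloring certainly exists.

Yes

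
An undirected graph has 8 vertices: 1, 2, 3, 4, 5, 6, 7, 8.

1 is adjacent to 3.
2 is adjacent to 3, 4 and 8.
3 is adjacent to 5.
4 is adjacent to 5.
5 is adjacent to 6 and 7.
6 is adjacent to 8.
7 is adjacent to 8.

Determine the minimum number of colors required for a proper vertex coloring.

The cycle 2-3-5-7-8-2 has odd length 5, so it cannot be 2-colored; at least 3 colors are needed.
3 colors suffice: color a → {1, 5, 8}; color b → {3, 4, 6, 7}; color c → {2}. Every edge joins two different colors.

3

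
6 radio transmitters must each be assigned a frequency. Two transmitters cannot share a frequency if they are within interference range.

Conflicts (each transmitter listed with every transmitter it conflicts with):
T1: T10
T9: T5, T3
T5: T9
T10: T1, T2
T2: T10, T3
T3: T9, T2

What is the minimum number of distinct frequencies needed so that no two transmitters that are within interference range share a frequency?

2

T1 and T10 conflict, so at least 2 frequencies are needed.
Using 2 frequencies: T1=2, T9=2, T5=1, T10=1, T2=2, T3=1. Every pair that conflicts lands in different frequencies.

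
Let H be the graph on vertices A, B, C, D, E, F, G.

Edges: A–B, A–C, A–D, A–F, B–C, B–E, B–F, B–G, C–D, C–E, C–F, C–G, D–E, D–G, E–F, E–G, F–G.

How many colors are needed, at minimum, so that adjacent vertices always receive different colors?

5

B, C, E, F, G are mutually adjacent (a clique of size 5), so at least 5 colors are needed.
5 colors suffice: color 1 → {C}; color 2 → {B, D}; color 3 → {A, G}; color 4 → {F}; color 5 → {E}. Every edge joins two different colors.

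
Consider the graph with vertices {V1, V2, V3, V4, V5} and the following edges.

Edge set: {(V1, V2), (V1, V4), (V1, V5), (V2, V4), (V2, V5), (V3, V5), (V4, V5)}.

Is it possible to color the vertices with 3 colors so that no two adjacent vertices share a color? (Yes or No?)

No

V1, V2, V4, V5 are mutually adjacent (a clique of size 4), so at least 4 colors are needed.
So 3 colors are not enough.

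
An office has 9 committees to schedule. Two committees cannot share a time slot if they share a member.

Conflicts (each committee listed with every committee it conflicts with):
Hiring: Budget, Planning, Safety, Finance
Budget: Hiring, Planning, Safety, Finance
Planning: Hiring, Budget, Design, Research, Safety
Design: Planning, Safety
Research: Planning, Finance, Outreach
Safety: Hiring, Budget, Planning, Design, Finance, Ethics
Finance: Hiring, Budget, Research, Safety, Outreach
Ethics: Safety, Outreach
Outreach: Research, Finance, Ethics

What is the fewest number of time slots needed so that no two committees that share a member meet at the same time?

Hiring, Budget, Planning, Safety pairwise conflict, so at least 4 time slots are needed.
Using 4 time slots: Hiring=4, Budget=3, Planning=2, Design=3, Research=1, Safety=1, Finance=2, Ethics=2, Outreach=3. Every pair that conflicts lands in different time slots.

4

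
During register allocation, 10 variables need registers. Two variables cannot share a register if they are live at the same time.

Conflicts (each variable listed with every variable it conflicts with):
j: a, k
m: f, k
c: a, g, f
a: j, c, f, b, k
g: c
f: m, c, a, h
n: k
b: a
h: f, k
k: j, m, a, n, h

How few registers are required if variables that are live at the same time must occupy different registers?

j, a, k all conflict with each other, so at least 3 registers are needed.
3 registers suffice: register 1 → {m, a, g, n, h}; register 2 → {f, b, k}; register 3 → {j, c}. Each listed conflict is separated.

3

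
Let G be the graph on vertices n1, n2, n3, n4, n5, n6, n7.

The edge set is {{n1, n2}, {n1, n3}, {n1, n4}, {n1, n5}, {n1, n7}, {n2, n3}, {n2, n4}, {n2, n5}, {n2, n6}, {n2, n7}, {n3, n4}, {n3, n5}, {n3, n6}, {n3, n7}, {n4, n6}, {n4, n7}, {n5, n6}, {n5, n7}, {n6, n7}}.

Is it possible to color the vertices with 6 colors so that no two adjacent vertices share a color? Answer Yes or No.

The chromatic number is 5. n1, n2, n3, n5, n7 are pairwise adjacent (a clique of size 5), so at least 5 colors are needed.
One proper 5-coloring: n1=5, n2=3, n3=1, n4=4, n5=4, n6=5, n7=2.
Since 6 ≥ 5, a proper 6-coloring certainly exists.

Yes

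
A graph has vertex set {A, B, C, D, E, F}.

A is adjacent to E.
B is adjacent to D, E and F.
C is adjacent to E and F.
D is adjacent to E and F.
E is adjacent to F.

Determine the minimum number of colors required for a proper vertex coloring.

B, D, E, F are mutually adjacent (a clique of size 4), so at least 4 colors are needed.
4 colors suffice: color 1 → {E}; color 2 → {A, F}; color 3 → {B, C}; color 4 → {D}. No two adjacent vertices share a color.

4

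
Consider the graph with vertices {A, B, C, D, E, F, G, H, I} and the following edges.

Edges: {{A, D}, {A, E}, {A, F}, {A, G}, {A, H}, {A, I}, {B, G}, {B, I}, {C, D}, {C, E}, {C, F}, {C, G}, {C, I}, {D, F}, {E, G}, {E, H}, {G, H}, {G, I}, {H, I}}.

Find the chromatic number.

4

A, E, G, H are pairwise adjacent (a clique of size 4), so at least 4 colors are needed.
A valid assignment using 4 colors: A=red, B=red, C=red, D=green, E=green, F=blue, G=blue, H=yellow, I=green. Every edge joins two different colors.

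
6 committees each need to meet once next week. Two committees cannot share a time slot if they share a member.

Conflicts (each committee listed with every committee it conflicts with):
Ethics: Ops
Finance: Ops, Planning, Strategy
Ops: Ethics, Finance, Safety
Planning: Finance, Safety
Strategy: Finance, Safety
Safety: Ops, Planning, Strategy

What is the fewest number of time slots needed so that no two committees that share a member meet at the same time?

2

Strategy and Safety conflict, so at least 2 time slots are needed.
2 time slots suffice: time slot 1 → {Ethics, Finance, Safety}; time slot 2 → {Ops, Planning, Strategy}. Every pair that conflicts lands in different time slots.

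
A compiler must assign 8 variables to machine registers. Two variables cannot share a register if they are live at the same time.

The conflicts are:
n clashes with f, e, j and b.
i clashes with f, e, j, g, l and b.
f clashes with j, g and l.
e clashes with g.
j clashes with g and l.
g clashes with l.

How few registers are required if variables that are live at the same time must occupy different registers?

i, f, j, g, l are mutually in conflict, so at least 5 registers are needed.
5 registers suffice: register 1 → {n, i}; register 2 → {e, j, b}; register 3 → {f}; register 4 → {g}; register 5 → {l}. No two conflicting variables share a register.

5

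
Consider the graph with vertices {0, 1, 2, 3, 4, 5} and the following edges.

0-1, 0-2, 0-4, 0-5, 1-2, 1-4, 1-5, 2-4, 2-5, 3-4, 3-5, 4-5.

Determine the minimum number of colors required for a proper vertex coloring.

0, 1, 2, 4, 5 are pairwise adjacent (a clique of size 5), so at least 5 colors are needed.
5 colors suffice: color red → {5}; color blue → {4}; color green → {0, 3}; color yellow → {1}; color purple → {2}. Every edge joins two different colors.

5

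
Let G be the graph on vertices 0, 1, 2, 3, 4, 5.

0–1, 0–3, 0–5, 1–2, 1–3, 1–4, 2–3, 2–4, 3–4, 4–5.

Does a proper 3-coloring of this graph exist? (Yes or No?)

1, 2, 3, 4 are mutually adjacent (a clique of size 4), so at least 4 colors are needed.
So 3 colors are not enough.

No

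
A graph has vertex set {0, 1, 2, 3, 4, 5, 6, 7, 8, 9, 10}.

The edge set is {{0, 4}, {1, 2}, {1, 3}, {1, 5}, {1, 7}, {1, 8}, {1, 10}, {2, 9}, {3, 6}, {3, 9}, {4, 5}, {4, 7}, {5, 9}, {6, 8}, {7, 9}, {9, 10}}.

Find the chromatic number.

2

0 and 4 are adjacent, so at least 2 colors are needed.
A valid assignment using 2 colors: 0=b, 1=a, 2=b, 3=b, 4=a, 5=b, 6=a, 7=b, 8=b, 9=a, 10=b. No two adjacent vertices share a color.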